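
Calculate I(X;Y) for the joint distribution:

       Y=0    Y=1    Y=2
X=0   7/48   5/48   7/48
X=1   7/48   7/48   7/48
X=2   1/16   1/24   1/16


H(X) = 1.4819, H(Y) = 1.5792, H(X,Y) = 3.0563
I(X;Y) = H(X) + H(Y) - H(X,Y) = 0.0048 bits


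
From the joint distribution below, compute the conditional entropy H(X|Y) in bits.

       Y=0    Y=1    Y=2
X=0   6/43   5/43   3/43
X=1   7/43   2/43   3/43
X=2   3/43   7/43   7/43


H(X|Y) = Σ_y p(y) H(X|Y=y)
  p(Y=0) = 16/43, H(X|Y=0) = 1.5052
  p(Y=1) = 14/43, H(X|Y=1) = 1.4316
  p(Y=2) = 13/43, H(X|Y=2) = 1.4573
H(X|Y) = 0.3721×1.5052 + 0.3256×1.4316 + 0.3023×1.4573 = 1.4667 bits


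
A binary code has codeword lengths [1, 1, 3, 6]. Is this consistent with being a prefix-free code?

Kraft inequality: Σ 2^(-l_i) ≤ 1 for prefix-free code
Calculating: 2^(-1) + 2^(-1) + 2^(-3) + 2^(-6)
= 0.5 + 0.5 + 0.125 + 0.015625
= 1.1406
Since 1.1406 > 1, prefix-free code does not exist


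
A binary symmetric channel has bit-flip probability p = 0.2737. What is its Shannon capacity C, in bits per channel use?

For BSC with error probability p:
C = 1 - H(p) where H(p) is binary entropy
H(0.2737) = -0.2737 × log₂(0.2737) - 0.7263 × log₂(0.7263)
H(p) = 0.8467
C = 1 - 0.8467 = 0.1533 bits/use


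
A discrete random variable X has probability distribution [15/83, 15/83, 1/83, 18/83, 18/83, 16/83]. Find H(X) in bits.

H(X) = -Σ p(x) log₂ p(x)
  -15/83 × log₂(15/83) = 0.4461
  -15/83 × log₂(15/83) = 0.4461
  -1/83 × log₂(1/83) = 0.0768
  -18/83 × log₂(18/83) = 0.4782
  -18/83 × log₂(18/83) = 0.4782
  -16/83 × log₂(16/83) = 0.4578
H(X) = 2.3832 bits


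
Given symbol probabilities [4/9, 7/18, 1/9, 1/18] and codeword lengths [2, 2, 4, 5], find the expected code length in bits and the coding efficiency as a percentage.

Average length L = Σ p_i × l_i = 2.3889 bits
Entropy H = 1.6337 bits
Efficiency η = H/L × 100% = 68.39%


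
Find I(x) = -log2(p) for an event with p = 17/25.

Information content I(x) = -log₂(p(x))
I = -log₂(17/25) = -log₂(0.6800)
I = 0.5564 bits


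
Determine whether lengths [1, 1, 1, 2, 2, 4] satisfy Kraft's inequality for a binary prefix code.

Kraft inequality: Σ 2^(-l_i) ≤ 1 for prefix-free code
Calculating: 2^(-1) + 2^(-1) + 2^(-1) + 2^(-2) + 2^(-2) + 2^(-4)
= 0.5 + 0.5 + 0.5 + 0.25 + 0.25 + 0.0625
= 2.0625
Since 2.0625 > 1, prefix-free code does not exist


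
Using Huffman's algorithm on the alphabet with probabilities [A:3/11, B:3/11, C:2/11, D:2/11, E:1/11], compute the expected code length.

Huffman tree construction:
Combine smallest probabilities repeatedly
Resulting codes:
  A: 01 (length 2)
  B: 10 (length 2)
  C: 111 (length 3)
  D: 00 (length 2)
  E: 110 (length 3)
Average length = Σ p(s) × length(s) = 2.2727 bits


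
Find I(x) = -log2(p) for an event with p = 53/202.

Information content I(x) = -log₂(p(x))
I = -log₂(53/202) = -log₂(0.2624)
I = 1.9303 bits


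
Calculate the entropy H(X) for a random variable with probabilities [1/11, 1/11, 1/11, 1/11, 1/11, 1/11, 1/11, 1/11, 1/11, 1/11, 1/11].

H(X) = -Σ p(x) log₂ p(x)
  -1/11 × log₂(1/11) = 0.3145
  -1/11 × log₂(1/11) = 0.3145
  -1/11 × log₂(1/11) = 0.3145
  -1/11 × log₂(1/11) = 0.3145
  -1/11 × log₂(1/11) = 0.3145
  -1/11 × log₂(1/11) = 0.3145
  -1/11 × log₂(1/11) = 0.3145
  -1/11 × log₂(1/11) = 0.3145
  -1/11 × log₂(1/11) = 0.3145
  -1/11 × log₂(1/11) = 0.3145
  -1/11 × log₂(1/11) = 0.3145
H(X) = 3.4594 bits


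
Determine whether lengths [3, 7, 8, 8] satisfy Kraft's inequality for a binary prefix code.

Kraft inequality: Σ 2^(-l_i) ≤ 1 for prefix-free code
Calculating: 2^(-3) + 2^(-7) + 2^(-8) + 2^(-8)
= 0.125 + 0.0078125 + 0.00390625 + 0.00390625
= 0.1406
Since 0.1406 ≤ 1, prefix-free code exists


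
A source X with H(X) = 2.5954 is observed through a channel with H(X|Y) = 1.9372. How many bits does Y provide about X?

I(X;Y) = H(X) - H(X|Y)
I(X;Y) = 2.5954 - 1.9372 = 0.6582 bits


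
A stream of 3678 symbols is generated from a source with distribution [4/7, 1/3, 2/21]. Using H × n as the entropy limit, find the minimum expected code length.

Entropy H = 1.3127 bits/symbol
Minimum bits = H × n = 1.3127 × 3678
= 4828.27 bits


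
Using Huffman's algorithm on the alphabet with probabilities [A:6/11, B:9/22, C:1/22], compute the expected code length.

Huffman tree construction:
Combine smallest probabilities repeatedly
Resulting codes:
  A: 1 (length 1)
  B: 01 (length 2)
  C: 00 (length 2)
Average length = Σ p(s) × length(s) = 1.4545 bits


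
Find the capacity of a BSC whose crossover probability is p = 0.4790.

For BSC with error probability p:
C = 1 - H(p) where H(p) is binary entropy
H(0.4790) = -0.4790 × log₂(0.4790) - 0.5210 × log₂(0.5210)
H(p) = 0.9987
C = 1 - 0.9987 = 0.0013 bits/use


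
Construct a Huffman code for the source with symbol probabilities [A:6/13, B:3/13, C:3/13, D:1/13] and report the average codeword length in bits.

Huffman tree construction:
Combine smallest probabilities repeatedly
Resulting codes:
  A: 0 (length 1)
  B: 111 (length 3)
  C: 10 (length 2)
  D: 110 (length 3)
Average length = Σ p(s) × length(s) = 1.8462 bits


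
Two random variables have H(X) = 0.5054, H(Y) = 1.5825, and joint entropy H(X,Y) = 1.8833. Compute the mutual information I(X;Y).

I(X;Y) = H(X) + H(Y) - H(X,Y)
I(X;Y) = 0.5054 + 1.5825 - 1.8833 = 0.2046 bits


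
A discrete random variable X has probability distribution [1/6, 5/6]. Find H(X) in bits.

H(X) = -Σ p(x) log₂ p(x)
  -1/6 × log₂(1/6) = 0.4308
  -5/6 × log₂(5/6) = 0.2192
H(X) = 0.6500 bits


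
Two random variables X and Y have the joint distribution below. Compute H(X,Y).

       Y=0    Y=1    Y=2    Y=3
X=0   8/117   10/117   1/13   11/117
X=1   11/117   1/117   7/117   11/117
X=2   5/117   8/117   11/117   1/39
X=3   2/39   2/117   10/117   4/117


H(X,Y) = -Σ p(x,y) log₂ p(x,y)
  p(0,0)=8/117: -0.0684 × log₂(0.0684) = 0.2646
  p(0,1)=10/117: -0.0855 × log₂(0.0855) = 0.3033
  p(0,2)=1/13: -0.0769 × log₂(0.0769) = 0.2846
  p(0,3)=11/117: -0.0940 × log₂(0.0940) = 0.3207
  p(1,0)=11/117: -0.0940 × log₂(0.0940) = 0.3207
  p(1,1)=1/117: -0.0085 × log₂(0.0085) = 0.0587
  p(1,2)=7/117: -0.0598 × log₂(0.0598) = 0.2431
  p(1,3)=11/117: -0.0940 × log₂(0.0940) = 0.3207
  p(2,0)=5/117: -0.0427 × log₂(0.0427) = 0.1944
  p(2,1)=8/117: -0.0684 × log₂(0.0684) = 0.2646
  p(2,2)=11/117: -0.0940 × log₂(0.0940) = 0.3207
  p(2,3)=1/39: -0.0256 × log₂(0.0256) = 0.1355
  p(3,0)=2/39: -0.0513 × log₂(0.0513) = 0.2198
  p(3,1)=2/117: -0.0171 × log₂(0.0171) = 0.1003
  p(3,2)=10/117: -0.0855 × log₂(0.0855) = 0.3033
  p(3,3)=4/117: -0.0342 × log₂(0.0342) = 0.1665
H(X,Y) = 3.8216 bits


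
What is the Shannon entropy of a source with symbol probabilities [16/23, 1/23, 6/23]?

H(X) = -Σ p(x) log₂ p(x)
  -16/23 × log₂(16/23) = 0.3642
  -1/23 × log₂(1/23) = 0.1967
  -6/23 × log₂(6/23) = 0.5057
H(X) = 1.0666 bits


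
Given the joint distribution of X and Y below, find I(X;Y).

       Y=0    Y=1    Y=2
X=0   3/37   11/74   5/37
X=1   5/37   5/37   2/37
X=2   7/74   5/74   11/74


H(X) = 1.5816, H(Y) = 1.5831, H(X,Y) = 3.0941
I(X;Y) = H(X) + H(Y) - H(X,Y) = 0.0706 bits


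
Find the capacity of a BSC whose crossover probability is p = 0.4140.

For BSC with error probability p:
C = 1 - H(p) where H(p) is binary entropy
H(0.4140) = -0.4140 × log₂(0.4140) - 0.5860 × log₂(0.5860)
H(p) = 0.9786
C = 1 - 0.9786 = 0.0214 bits/use


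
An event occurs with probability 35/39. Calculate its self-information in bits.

Information content I(x) = -log₂(p(x))
I = -log₂(35/39) = -log₂(0.8974)
I = 0.1561 bits


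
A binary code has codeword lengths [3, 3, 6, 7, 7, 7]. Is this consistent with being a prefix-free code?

Kraft inequality: Σ 2^(-l_i) ≤ 1 for prefix-free code
Calculating: 2^(-3) + 2^(-3) + 2^(-6) + 2^(-7) + 2^(-7) + 2^(-7)
= 0.125 + 0.125 + 0.015625 + 0.0078125 + 0.0078125 + 0.0078125
= 0.2891
Since 0.2891 ≤ 1, prefix-free code exists


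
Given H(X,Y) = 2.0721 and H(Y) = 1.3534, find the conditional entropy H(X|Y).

Chain rule: H(X,Y) = H(X|Y) + H(Y)
H(X|Y) = H(X,Y) - H(Y) = 2.0721 - 1.3534 = 0.7187 bits


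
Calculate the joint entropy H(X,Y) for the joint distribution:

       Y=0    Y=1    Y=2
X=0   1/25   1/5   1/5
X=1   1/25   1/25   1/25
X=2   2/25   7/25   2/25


H(X,Y) = -Σ p(x,y) log₂ p(x,y)
  p(0,0)=1/25: -0.0400 × log₂(0.0400) = 0.1858
  p(0,1)=1/5: -0.2000 × log₂(0.2000) = 0.4644
  p(0,2)=1/5: -0.2000 × log₂(0.2000) = 0.4644
  p(1,0)=1/25: -0.0400 × log₂(0.0400) = 0.1858
  p(1,1)=1/25: -0.0400 × log₂(0.0400) = 0.1858
  p(1,2)=1/25: -0.0400 × log₂(0.0400) = 0.1858
  p(2,0)=2/25: -0.0800 × log₂(0.0800) = 0.2915
  p(2,1)=7/25: -0.2800 × log₂(0.2800) = 0.5142
  p(2,2)=2/25: -0.0800 × log₂(0.0800) = 0.2915
H(X,Y) = 2.7690 bits


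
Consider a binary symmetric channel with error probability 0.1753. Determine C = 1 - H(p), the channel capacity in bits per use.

For BSC with error probability p:
C = 1 - H(p) where H(p) is binary entropy
H(0.1753) = -0.1753 × log₂(0.1753) - 0.8247 × log₂(0.8247)
H(p) = 0.6697
C = 1 - 0.6697 = 0.3303 bits/use


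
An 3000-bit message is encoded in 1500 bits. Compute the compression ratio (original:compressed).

Compression ratio = Original / Compressed
= 3000 / 1500 = 2.00:1


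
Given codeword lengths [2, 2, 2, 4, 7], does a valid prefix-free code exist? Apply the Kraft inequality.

Kraft inequality: Σ 2^(-l_i) ≤ 1 for prefix-free code
Calculating: 2^(-2) + 2^(-2) + 2^(-2) + 2^(-4) + 2^(-7)
= 0.25 + 0.25 + 0.25 + 0.0625 + 0.0078125
= 0.8203
Since 0.8203 ≤ 1, prefix-free code exists


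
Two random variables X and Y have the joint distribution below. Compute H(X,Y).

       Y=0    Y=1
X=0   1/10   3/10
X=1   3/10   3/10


H(X,Y) = -Σ p(x,y) log₂ p(x,y)
  p(0,0)=1/10: -0.1000 × log₂(0.1000) = 0.3322
  p(0,1)=3/10: -0.3000 × log₂(0.3000) = 0.5211
  p(1,0)=3/10: -0.3000 × log₂(0.3000) = 0.5211
  p(1,1)=3/10: -0.3000 × log₂(0.3000) = 0.5211
H(X,Y) = 1.8955 bits


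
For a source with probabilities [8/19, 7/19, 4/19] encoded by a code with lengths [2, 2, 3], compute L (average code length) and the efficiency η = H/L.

Average length L = Σ p_i × l_i = 2.2105 bits
Entropy H = 1.5294 bits
Efficiency η = H/L × 100% = 69.19%


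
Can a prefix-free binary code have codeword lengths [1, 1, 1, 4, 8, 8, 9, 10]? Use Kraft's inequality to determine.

Kraft inequality: Σ 2^(-l_i) ≤ 1 for prefix-free code
Calculating: 2^(-1) + 2^(-1) + 2^(-1) + 2^(-4) + 2^(-8) + 2^(-8) + 2^(-9) + 2^(-10)
= 0.5 + 0.5 + 0.5 + 0.0625 + 0.00390625 + 0.00390625 + 0.001953125 + 0.0009765625
= 1.5732
Since 1.5732 > 1, prefix-free code does not exist


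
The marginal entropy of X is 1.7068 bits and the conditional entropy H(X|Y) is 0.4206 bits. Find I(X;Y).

I(X;Y) = H(X) - H(X|Y)
I(X;Y) = 1.7068 - 0.4206 = 1.2862 bits


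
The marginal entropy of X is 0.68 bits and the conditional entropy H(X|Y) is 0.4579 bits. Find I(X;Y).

I(X;Y) = H(X) - H(X|Y)
I(X;Y) = 0.68 - 0.4579 = 0.2221 bits


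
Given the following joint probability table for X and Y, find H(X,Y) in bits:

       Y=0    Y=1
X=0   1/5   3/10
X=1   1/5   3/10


H(X,Y) = -Σ p(x,y) log₂ p(x,y)
  p(0,0)=1/5: -0.2000 × log₂(0.2000) = 0.4644
  p(0,1)=3/10: -0.3000 × log₂(0.3000) = 0.5211
  p(1,0)=1/5: -0.2000 × log₂(0.2000) = 0.4644
  p(1,1)=3/10: -0.3000 × log₂(0.3000) = 0.5211
H(X,Y) = 1.9710 bits


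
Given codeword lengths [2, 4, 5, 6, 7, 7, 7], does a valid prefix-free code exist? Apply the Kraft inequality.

Kraft inequality: Σ 2^(-l_i) ≤ 1 for prefix-free code
Calculating: 2^(-2) + 2^(-4) + 2^(-5) + 2^(-6) + 2^(-7) + 2^(-7) + 2^(-7)
= 0.25 + 0.0625 + 0.03125 + 0.015625 + 0.0078125 + 0.0078125 + 0.0078125
= 0.3828
Since 0.3828 ≤ 1, prefix-free code exists


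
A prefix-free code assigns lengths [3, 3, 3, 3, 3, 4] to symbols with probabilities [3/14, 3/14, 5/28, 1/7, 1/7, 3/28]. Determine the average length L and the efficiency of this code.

Average length L = Σ p_i × l_i = 3.1071 bits
Entropy H = 2.5436 bits
Efficiency η = H/L × 100% = 81.86%


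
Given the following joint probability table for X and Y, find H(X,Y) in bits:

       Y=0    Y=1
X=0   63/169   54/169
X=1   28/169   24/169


H(X,Y) = -Σ p(x,y) log₂ p(x,y)
  p(0,0)=63/169: -0.3728 × log₂(0.3728) = 0.5307
  p(0,1)=54/169: -0.3195 × log₂(0.3195) = 0.5259
  p(1,0)=28/169: -0.1657 × log₂(0.1657) = 0.4297
  p(1,1)=24/169: -0.1420 × log₂(0.1420) = 0.3999
H(X,Y) = 1.8862 bits


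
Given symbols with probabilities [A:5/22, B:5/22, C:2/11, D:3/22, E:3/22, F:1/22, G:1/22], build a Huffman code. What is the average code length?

Huffman tree construction:
Combine smallest probabilities repeatedly
Resulting codes:
  A: 00 (length 2)
  B: 01 (length 2)
  C: 111 (length 3)
  D: 101 (length 3)
  E: 110 (length 3)
  F: 1000 (length 4)
  G: 1001 (length 4)
Average length = Σ p(s) × length(s) = 2.6364 bits


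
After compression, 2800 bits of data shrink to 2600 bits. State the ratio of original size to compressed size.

Compression ratio = Original / Compressed
= 2800 / 2600 = 1.08:1


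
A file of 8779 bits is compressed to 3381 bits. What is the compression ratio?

Compression ratio = Original / Compressed
= 8779 / 3381 = 2.60:1


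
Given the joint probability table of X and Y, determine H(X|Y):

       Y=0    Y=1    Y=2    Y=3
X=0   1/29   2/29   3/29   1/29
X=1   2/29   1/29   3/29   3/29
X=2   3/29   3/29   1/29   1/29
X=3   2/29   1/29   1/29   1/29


H(X|Y) = Σ_y p(y) H(X|Y=y)
  p(Y=0) = 8/29, H(X|Y=0) = 1.9056
  p(Y=1) = 7/29, H(X|Y=1) = 1.8424
  p(Y=2) = 8/29, H(X|Y=2) = 1.8113
  p(Y=3) = 6/29, H(X|Y=3) = 1.7925
H(X|Y) = 0.2759×1.9056 + 0.2414×1.8424 + 0.2759×1.8113 + 0.2069×1.7925 = 1.8409 bits


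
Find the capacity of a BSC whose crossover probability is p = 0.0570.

For BSC with error probability p:
C = 1 - H(p) where H(p) is binary entropy
H(0.0570) = -0.0570 × log₂(0.0570) - 0.9430 × log₂(0.9430)
H(p) = 0.3154
C = 1 - 0.3154 = 0.6846 bits/use


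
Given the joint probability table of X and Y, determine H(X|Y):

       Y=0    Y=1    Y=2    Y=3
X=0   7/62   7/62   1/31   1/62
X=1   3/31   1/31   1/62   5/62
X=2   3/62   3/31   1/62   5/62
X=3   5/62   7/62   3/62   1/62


H(X|Y) = Σ_y p(y) H(X|Y=y)
  p(Y=0) = 21/62, H(X|Y=0) = 1.9387
  p(Y=1) = 11/31, H(X|Y=1) = 1.8770
  p(Y=2) = 7/62, H(X|Y=2) = 1.8424
  p(Y=3) = 6/31, H(X|Y=3) = 1.6500
H(X|Y) = 0.3387×1.9387 + 0.3548×1.8770 + 0.1129×1.8424 + 0.1935×1.6500 = 1.8501 bits


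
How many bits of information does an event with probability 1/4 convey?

Information content I(x) = -log₂(p(x))
I = -log₂(1/4) = -log₂(0.2500)
I = 2.0000 bits


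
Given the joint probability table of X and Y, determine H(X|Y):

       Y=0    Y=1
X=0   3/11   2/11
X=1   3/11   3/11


H(X|Y) = Σ_y p(y) H(X|Y=y)
  p(Y=0) = 6/11, H(X|Y=0) = 1.0000
  p(Y=1) = 5/11, H(X|Y=1) = 0.9710
H(X|Y) = 0.5455×1.0000 + 0.4545×0.9710 = 0.9868 bits


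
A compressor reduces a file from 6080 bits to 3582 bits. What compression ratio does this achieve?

Compression ratio = Original / Compressed
= 6080 / 3582 = 1.70:1


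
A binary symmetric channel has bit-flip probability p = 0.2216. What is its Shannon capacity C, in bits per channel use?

For BSC with error probability p:
C = 1 - H(p) where H(p) is binary entropy
H(0.2216) = -0.2216 × log₂(0.2216) - 0.7784 × log₂(0.7784)
H(p) = 0.7631
C = 1 - 0.7631 = 0.2369 bits/use


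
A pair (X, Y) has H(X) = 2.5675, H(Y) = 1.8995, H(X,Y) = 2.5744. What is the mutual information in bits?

I(X;Y) = H(X) + H(Y) - H(X,Y)
I(X;Y) = 2.5675 + 1.8995 - 2.5744 = 1.8926 bits


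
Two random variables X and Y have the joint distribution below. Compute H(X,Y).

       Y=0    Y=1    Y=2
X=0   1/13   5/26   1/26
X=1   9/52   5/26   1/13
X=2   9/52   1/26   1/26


H(X,Y) = -Σ p(x,y) log₂ p(x,y)
  p(0,0)=1/13: -0.0769 × log₂(0.0769) = 0.2846
  p(0,1)=5/26: -0.1923 × log₂(0.1923) = 0.4574
  p(0,2)=1/26: -0.0385 × log₂(0.0385) = 0.1808
  p(1,0)=9/52: -0.1731 × log₂(0.1731) = 0.4380
  p(1,1)=5/26: -0.1923 × log₂(0.1923) = 0.4574
  p(1,2)=1/13: -0.0769 × log₂(0.0769) = 0.2846
  p(2,0)=9/52: -0.1731 × log₂(0.1731) = 0.4380
  p(2,1)=1/26: -0.0385 × log₂(0.0385) = 0.1808
  p(2,2)=1/26: -0.0385 × log₂(0.0385) = 0.1808
H(X,Y) = 2.9024 bits


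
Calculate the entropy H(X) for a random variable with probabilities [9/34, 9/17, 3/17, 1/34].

H(X) = -Σ p(x) log₂ p(x)
  -9/34 × log₂(9/34) = 0.5076
  -9/17 × log₂(9/17) = 0.4858
  -3/17 × log₂(3/17) = 0.4416
  -1/34 × log₂(1/34) = 0.1496
H(X) = 1.5846 bits


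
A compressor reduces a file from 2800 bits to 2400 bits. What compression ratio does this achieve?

Compression ratio = Original / Compressed
= 2800 / 2400 = 1.17:1


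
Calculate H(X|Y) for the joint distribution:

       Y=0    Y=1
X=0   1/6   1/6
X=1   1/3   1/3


H(X|Y) = Σ_y p(y) H(X|Y=y)
  p(Y=0) = 1/2, H(X|Y=0) = 0.9183
  p(Y=1) = 1/2, H(X|Y=1) = 0.9183
H(X|Y) = 0.5000×0.9183 + 0.5000×0.9183 = 0.9183 bits


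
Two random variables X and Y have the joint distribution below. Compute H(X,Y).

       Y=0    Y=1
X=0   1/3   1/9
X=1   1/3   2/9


H(X,Y) = -Σ p(x,y) log₂ p(x,y)
  p(0,0)=1/3: -0.3333 × log₂(0.3333) = 0.5283
  p(0,1)=1/9: -0.1111 × log₂(0.1111) = 0.3522
  p(1,0)=1/3: -0.3333 × log₂(0.3333) = 0.5283
  p(1,1)=2/9: -0.2222 × log₂(0.2222) = 0.4822
H(X,Y) = 1.8911 bits


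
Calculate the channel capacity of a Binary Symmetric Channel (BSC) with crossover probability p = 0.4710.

For BSC with error probability p:
C = 1 - H(p) where H(p) is binary entropy
H(0.4710) = -0.4710 × log₂(0.4710) - 0.5290 × log₂(0.5290)
H(p) = 0.9976
C = 1 - 0.9976 = 0.0024 bits/use


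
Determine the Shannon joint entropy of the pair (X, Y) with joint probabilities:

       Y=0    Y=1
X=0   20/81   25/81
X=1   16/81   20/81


H(X,Y) = -Σ p(x,y) log₂ p(x,y)
  p(0,0)=20/81: -0.2469 × log₂(0.2469) = 0.4983
  p(0,1)=25/81: -0.3086 × log₂(0.3086) = 0.5235
  p(1,0)=16/81: -0.1975 × log₂(0.1975) = 0.4622
  p(1,1)=20/81: -0.2469 × log₂(0.2469) = 0.4983
H(X,Y) = 1.9822 bits


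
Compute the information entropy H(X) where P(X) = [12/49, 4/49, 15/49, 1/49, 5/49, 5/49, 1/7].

H(X) = -Σ p(x) log₂ p(x)
  -12/49 × log₂(12/49) = 0.4971
  -4/49 × log₂(4/49) = 0.2951
  -15/49 × log₂(15/49) = 0.5228
  -1/49 × log₂(1/49) = 0.1146
  -5/49 × log₂(5/49) = 0.3360
  -5/49 × log₂(5/49) = 0.3360
  -1/7 × log₂(1/7) = 0.4011
H(X) = 2.5026 bits


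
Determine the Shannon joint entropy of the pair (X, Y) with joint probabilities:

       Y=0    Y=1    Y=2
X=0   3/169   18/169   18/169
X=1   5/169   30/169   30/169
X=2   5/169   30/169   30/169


H(X,Y) = -Σ p(x,y) log₂ p(x,y)
  p(0,0)=3/169: -0.0178 × log₂(0.0178) = 0.1032
  p(0,1)=18/169: -0.1065 × log₂(0.1065) = 0.3441
  p(0,2)=18/169: -0.1065 × log₂(0.1065) = 0.3441
  p(1,0)=5/169: -0.0296 × log₂(0.0296) = 0.1503
  p(1,1)=30/169: -0.1775 × log₂(0.1775) = 0.4427
  p(1,2)=30/169: -0.1775 × log₂(0.1775) = 0.4427
  p(2,0)=5/169: -0.0296 × log₂(0.0296) = 0.1503
  p(2,1)=30/169: -0.1775 × log₂(0.1775) = 0.4427
  p(2,2)=30/169: -0.1775 × log₂(0.1775) = 0.4427
H(X,Y) = 2.8629 bits


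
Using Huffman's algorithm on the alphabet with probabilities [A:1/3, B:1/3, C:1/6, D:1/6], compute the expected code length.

Huffman tree construction:
Combine smallest probabilities repeatedly
Resulting codes:
  A: 10 (length 2)
  B: 11 (length 2)
  C: 00 (length 2)
  D: 01 (length 2)
Average length = Σ p(s) × length(s) = 2.0000 bits


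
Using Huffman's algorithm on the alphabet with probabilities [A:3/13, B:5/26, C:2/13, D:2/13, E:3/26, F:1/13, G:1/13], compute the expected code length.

Huffman tree construction:
Combine smallest probabilities repeatedly
Resulting codes:
  A: 01 (length 2)
  B: 00 (length 2)
  C: 101 (length 3)
  D: 110 (length 3)
  E: 100 (length 3)
  F: 1110 (length 4)
  G: 1111 (length 4)
Average length = Σ p(s) × length(s) = 2.7308 bits


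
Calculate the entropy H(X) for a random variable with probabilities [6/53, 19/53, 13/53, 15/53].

H(X) = -Σ p(x) log₂ p(x)
  -6/53 × log₂(6/53) = 0.3558
  -19/53 × log₂(19/53) = 0.5306
  -13/53 × log₂(13/53) = 0.4973
  -15/53 × log₂(15/53) = 0.5154
H(X) = 1.8991 bits


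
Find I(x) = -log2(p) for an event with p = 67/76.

Information content I(x) = -log₂(p(x))
I = -log₂(67/76) = -log₂(0.8816)
I = 0.1818 bits


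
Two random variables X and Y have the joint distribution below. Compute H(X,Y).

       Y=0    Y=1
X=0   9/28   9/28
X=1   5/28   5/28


H(X,Y) = -Σ p(x,y) log₂ p(x,y)
  p(0,0)=9/28: -0.3214 × log₂(0.3214) = 0.5263
  p(0,1)=9/28: -0.3214 × log₂(0.3214) = 0.5263
  p(1,0)=5/28: -0.1786 × log₂(0.1786) = 0.4438
  p(1,1)=5/28: -0.1786 × log₂(0.1786) = 0.4438
H(X,Y) = 1.9403 bits


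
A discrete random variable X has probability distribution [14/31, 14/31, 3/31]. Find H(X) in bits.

H(X) = -Σ p(x) log₂ p(x)
  -14/31 × log₂(14/31) = 0.5179
  -14/31 × log₂(14/31) = 0.5179
  -3/31 × log₂(3/31) = 0.3261
H(X) = 1.3619 bits


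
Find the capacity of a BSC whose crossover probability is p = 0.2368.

For BSC with error probability p:
C = 1 - H(p) where H(p) is binary entropy
H(0.2368) = -0.2368 × log₂(0.2368) - 0.7632 × log₂(0.7632)
H(p) = 0.7897
C = 1 - 0.7897 = 0.2103 bits/use


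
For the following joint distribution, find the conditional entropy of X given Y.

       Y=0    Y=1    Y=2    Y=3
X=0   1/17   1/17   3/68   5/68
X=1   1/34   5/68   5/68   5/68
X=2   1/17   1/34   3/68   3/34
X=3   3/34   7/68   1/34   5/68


H(X|Y) = Σ_y p(y) H(X|Y=y)
  p(Y=0) = 4/17, H(X|Y=0) = 1.9056
  p(Y=1) = 9/34, H(X|Y=1) = 1.8776
  p(Y=2) = 13/68, H(X|Y=2) = 1.9220
  p(Y=3) = 21/68, H(X|Y=3) = 1.9952
H(X|Y) = 0.2353×1.9056 + 0.2647×1.8776 + 0.1912×1.9220 + 0.3088×1.9952 = 1.9290 bits


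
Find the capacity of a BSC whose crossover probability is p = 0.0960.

For BSC with error probability p:
C = 1 - H(p) where H(p) is binary entropy
H(0.0960) = -0.0960 × log₂(0.0960) - 0.9040 × log₂(0.9040)
H(p) = 0.4562
C = 1 - 0.4562 = 0.5438 bits/use


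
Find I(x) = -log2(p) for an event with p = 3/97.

Information content I(x) = -log₂(p(x))
I = -log₂(3/97) = -log₂(0.0309)
I = 5.0150 bits


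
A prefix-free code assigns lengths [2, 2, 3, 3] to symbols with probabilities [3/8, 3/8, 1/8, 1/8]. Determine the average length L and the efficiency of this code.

Average length L = Σ p_i × l_i = 2.2500 bits
Entropy H = 1.8113 bits
Efficiency η = H/L × 100% = 80.50%


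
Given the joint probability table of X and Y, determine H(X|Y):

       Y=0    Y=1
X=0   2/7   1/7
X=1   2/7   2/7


H(X|Y) = Σ_y p(y) H(X|Y=y)
  p(Y=0) = 4/7, H(X|Y=0) = 1.0000
  p(Y=1) = 3/7, H(X|Y=1) = 0.9183
H(X|Y) = 0.5714×1.0000 + 0.4286×0.9183 = 0.9650 bits


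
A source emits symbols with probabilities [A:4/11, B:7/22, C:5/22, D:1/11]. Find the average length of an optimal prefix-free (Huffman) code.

Huffman tree construction:
Combine smallest probabilities repeatedly
Resulting codes:
  A: 0 (length 1)
  B: 10 (length 2)
  C: 111 (length 3)
  D: 110 (length 3)
Average length = Σ p(s) × length(s) = 1.9545 bits


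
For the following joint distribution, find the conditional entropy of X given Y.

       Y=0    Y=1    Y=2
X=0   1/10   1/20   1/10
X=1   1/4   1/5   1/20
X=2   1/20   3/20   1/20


H(X|Y) = Σ_y p(y) H(X|Y=y)
  p(Y=0) = 2/5, H(X|Y=0) = 1.2988
  p(Y=1) = 2/5, H(X|Y=1) = 1.4056
  p(Y=2) = 1/5, H(X|Y=2) = 1.5000
H(X|Y) = 0.4000×1.2988 + 0.4000×1.4056 + 0.2000×1.5000 = 1.3818 bits


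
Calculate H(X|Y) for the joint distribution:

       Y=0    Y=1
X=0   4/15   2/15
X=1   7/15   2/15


H(X|Y) = Σ_y p(y) H(X|Y=y)
  p(Y=0) = 11/15, H(X|Y=0) = 0.9457
  p(Y=1) = 4/15, H(X|Y=1) = 1.0000
H(X|Y) = 0.7333×0.9457 + 0.2667×1.0000 = 0.9602 bits


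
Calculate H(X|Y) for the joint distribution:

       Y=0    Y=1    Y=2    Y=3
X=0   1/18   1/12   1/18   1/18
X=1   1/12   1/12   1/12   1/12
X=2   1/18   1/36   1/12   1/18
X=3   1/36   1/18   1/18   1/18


H(X|Y) = Σ_y p(y) H(X|Y=y)
  p(Y=0) = 2/9, H(X|Y=0) = 1.9056
  p(Y=1) = 1/4, H(X|Y=1) = 1.8911
  p(Y=2) = 5/18, H(X|Y=2) = 1.9710
  p(Y=3) = 1/4, H(X|Y=3) = 1.9749
H(X|Y) = 0.2222×1.9056 + 0.2500×1.8911 + 0.2778×1.9710 + 0.2500×1.9749 = 1.9375 bits


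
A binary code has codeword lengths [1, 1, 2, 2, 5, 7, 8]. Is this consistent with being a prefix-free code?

Kraft inequality: Σ 2^(-l_i) ≤ 1 for prefix-free code
Calculating: 2^(-1) + 2^(-1) + 2^(-2) + 2^(-2) + 2^(-5) + 2^(-7) + 2^(-8)
= 0.5 + 0.5 + 0.25 + 0.25 + 0.03125 + 0.0078125 + 0.00390625
= 1.5430
Since 1.5430 > 1, prefix-free code does not exist


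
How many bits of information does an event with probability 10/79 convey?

Information content I(x) = -log₂(p(x))
I = -log₂(10/79) = -log₂(0.1266)
I = 2.9819 bits


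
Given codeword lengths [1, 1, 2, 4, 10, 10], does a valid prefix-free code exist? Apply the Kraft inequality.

Kraft inequality: Σ 2^(-l_i) ≤ 1 for prefix-free code
Calculating: 2^(-1) + 2^(-1) + 2^(-2) + 2^(-4) + 2^(-10) + 2^(-10)
= 0.5 + 0.5 + 0.25 + 0.0625 + 0.0009765625 + 0.0009765625
= 1.3145
Since 1.3145 > 1, prefix-free code does not exist


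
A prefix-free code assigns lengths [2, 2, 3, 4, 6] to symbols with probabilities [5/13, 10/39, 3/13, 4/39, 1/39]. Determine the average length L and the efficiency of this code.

Average length L = Σ p_i × l_i = 2.5385 bits
Entropy H = 1.9943 bits
Efficiency η = H/L × 100% = 78.56%


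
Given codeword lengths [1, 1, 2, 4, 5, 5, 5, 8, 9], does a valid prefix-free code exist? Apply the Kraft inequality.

Kraft inequality: Σ 2^(-l_i) ≤ 1 for prefix-free code
Calculating: 2^(-1) + 2^(-1) + 2^(-2) + 2^(-4) + 2^(-5) + 2^(-5) + 2^(-5) + 2^(-8) + 2^(-9)
= 0.5 + 0.5 + 0.25 + 0.0625 + 0.03125 + 0.03125 + 0.03125 + 0.00390625 + 0.001953125
= 1.4121
Since 1.4121 > 1, prefix-free code does not exist


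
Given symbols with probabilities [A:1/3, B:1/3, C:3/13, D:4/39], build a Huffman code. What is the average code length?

Huffman tree construction:
Combine smallest probabilities repeatedly
Resulting codes:
  A: 10 (length 2)
  B: 11 (length 2)
  C: 01 (length 2)
  D: 00 (length 2)
Average length = Σ p(s) × length(s) = 2.0000 bits


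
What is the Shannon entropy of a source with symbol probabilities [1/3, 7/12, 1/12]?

H(X) = -Σ p(x) log₂ p(x)
  -1/3 × log₂(1/3) = 0.5283
  -7/12 × log₂(7/12) = 0.4536
  -1/12 × log₂(1/12) = 0.2987
H(X) = 1.2807 bits


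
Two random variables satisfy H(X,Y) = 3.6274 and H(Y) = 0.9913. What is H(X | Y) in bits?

Chain rule: H(X,Y) = H(X|Y) + H(Y)
H(X|Y) = H(X,Y) - H(Y) = 3.6274 - 0.9913 = 2.6361 bits


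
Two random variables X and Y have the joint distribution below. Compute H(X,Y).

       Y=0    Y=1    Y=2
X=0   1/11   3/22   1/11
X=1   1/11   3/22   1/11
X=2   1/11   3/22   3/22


H(X,Y) = -Σ p(x,y) log₂ p(x,y)
  p(0,0)=1/11: -0.0909 × log₂(0.0909) = 0.3145
  p(0,1)=3/22: -0.1364 × log₂(0.1364) = 0.3920
  p(0,2)=1/11: -0.0909 × log₂(0.0909) = 0.3145
  p(1,0)=1/11: -0.0909 × log₂(0.0909) = 0.3145
  p(1,1)=3/22: -0.1364 × log₂(0.1364) = 0.3920
  p(1,2)=1/11: -0.0909 × log₂(0.0909) = 0.3145
  p(2,0)=1/11: -0.0909 × log₂(0.0909) = 0.3145
  p(2,1)=3/22: -0.1364 × log₂(0.1364) = 0.3920
  p(2,2)=3/22: -0.1364 × log₂(0.1364) = 0.3920
H(X,Y) = 3.1404 bits


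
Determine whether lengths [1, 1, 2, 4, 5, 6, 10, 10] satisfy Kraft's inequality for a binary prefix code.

Kraft inequality: Σ 2^(-l_i) ≤ 1 for prefix-free code
Calculating: 2^(-1) + 2^(-1) + 2^(-2) + 2^(-4) + 2^(-5) + 2^(-6) + 2^(-10) + 2^(-10)
= 0.5 + 0.5 + 0.25 + 0.0625 + 0.03125 + 0.015625 + 0.0009765625 + 0.0009765625
= 1.3613
Since 1.3613 > 1, prefix-free code does not exist


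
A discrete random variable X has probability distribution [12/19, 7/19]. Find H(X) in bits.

H(X) = -Σ p(x) log₂ p(x)
  -12/19 × log₂(12/19) = 0.4187
  -7/19 × log₂(7/19) = 0.5307
H(X) = 0.9495 bits


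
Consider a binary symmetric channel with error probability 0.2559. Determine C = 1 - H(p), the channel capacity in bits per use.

For BSC with error probability p:
C = 1 - H(p) where H(p) is binary entropy
H(0.2559) = -0.2559 × log₂(0.2559) - 0.7441 × log₂(0.7441)
H(p) = 0.8205
C = 1 - 0.8205 = 0.1795 bits/use


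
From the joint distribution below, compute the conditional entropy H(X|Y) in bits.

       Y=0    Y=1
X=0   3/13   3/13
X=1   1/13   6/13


H(X|Y) = Σ_y p(y) H(X|Y=y)
  p(Y=0) = 4/13, H(X|Y=0) = 0.8113
  p(Y=1) = 9/13, H(X|Y=1) = 0.9183
H(X|Y) = 0.3077×0.8113 + 0.6923×0.9183 = 0.8854 bits


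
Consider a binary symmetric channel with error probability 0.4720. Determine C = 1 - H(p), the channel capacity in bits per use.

For BSC with error probability p:
C = 1 - H(p) where H(p) is binary entropy
H(0.4720) = -0.4720 × log₂(0.4720) - 0.5280 × log₂(0.5280)
H(p) = 0.9977
C = 1 - 0.9977 = 0.0023 bits/use


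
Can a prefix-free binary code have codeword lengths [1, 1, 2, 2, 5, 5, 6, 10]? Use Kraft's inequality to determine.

Kraft inequality: Σ 2^(-l_i) ≤ 1 for prefix-free code
Calculating: 2^(-1) + 2^(-1) + 2^(-2) + 2^(-2) + 2^(-5) + 2^(-5) + 2^(-6) + 2^(-10)
= 0.5 + 0.5 + 0.25 + 0.25 + 0.03125 + 0.03125 + 0.015625 + 0.0009765625
= 1.5791
Since 1.5791 > 1, prefix-free code does not exist


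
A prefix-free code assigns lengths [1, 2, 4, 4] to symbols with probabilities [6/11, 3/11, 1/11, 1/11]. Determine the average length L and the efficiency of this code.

Average length L = Σ p_i × l_i = 1.8182 bits
Entropy H = 1.6172 bits
Efficiency η = H/L × 100% = 88.95%


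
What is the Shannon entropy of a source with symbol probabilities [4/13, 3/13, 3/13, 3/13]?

H(X) = -Σ p(x) log₂ p(x)
  -4/13 × log₂(4/13) = 0.5232
  -3/13 × log₂(3/13) = 0.4882
  -3/13 × log₂(3/13) = 0.4882
  -3/13 × log₂(3/13) = 0.4882
H(X) = 1.9878 bits


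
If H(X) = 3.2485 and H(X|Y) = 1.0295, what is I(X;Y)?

I(X;Y) = H(X) - H(X|Y)
I(X;Y) = 3.2485 - 1.0295 = 2.219 bits


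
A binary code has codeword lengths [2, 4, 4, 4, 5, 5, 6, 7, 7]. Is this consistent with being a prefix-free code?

Kraft inequality: Σ 2^(-l_i) ≤ 1 for prefix-free code
Calculating: 2^(-2) + 2^(-4) + 2^(-4) + 2^(-4) + 2^(-5) + 2^(-5) + 2^(-6) + 2^(-7) + 2^(-7)
= 0.25 + 0.0625 + 0.0625 + 0.0625 + 0.03125 + 0.03125 + 0.015625 + 0.0078125 + 0.0078125
= 0.5312
Since 0.5312 ≤ 1, prefix-free code exists


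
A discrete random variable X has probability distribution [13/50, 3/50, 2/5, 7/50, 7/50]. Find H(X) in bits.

H(X) = -Σ p(x) log₂ p(x)
  -13/50 × log₂(13/50) = 0.5053
  -3/50 × log₂(3/50) = 0.2435
  -2/5 × log₂(2/5) = 0.5288
  -7/50 × log₂(7/50) = 0.3971
  -7/50 × log₂(7/50) = 0.3971
H(X) = 2.0718 bits


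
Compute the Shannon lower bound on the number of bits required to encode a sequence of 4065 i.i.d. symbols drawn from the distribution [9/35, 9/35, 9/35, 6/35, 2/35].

Entropy H = 2.1836 bits/symbol
Minimum bits = H × n = 2.1836 × 4065
= 8876.47 bits


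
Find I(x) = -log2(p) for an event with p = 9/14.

Information content I(x) = -log₂(p(x))
I = -log₂(9/14) = -log₂(0.6429)
I = 0.6374 bits


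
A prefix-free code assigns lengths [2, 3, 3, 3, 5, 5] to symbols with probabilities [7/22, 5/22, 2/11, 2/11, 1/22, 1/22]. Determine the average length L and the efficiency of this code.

Average length L = Σ p_i × l_i = 2.8636 bits
Entropy H = 2.3112 bits
Efficiency η = H/L × 100% = 80.71%


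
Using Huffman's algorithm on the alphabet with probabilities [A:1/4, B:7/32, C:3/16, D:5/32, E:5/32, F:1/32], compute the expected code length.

Huffman tree construction:
Combine smallest probabilities repeatedly
Resulting codes:
  A: 10 (length 2)
  B: 01 (length 2)
  C: 111 (length 3)
  D: 001 (length 3)
  E: 110 (length 3)
  F: 000 (length 3)
Average length = Σ p(s) × length(s) = 2.5312 bits


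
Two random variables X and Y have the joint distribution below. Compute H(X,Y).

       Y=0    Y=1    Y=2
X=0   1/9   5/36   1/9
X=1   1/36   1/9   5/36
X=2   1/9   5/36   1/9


H(X,Y) = -Σ p(x,y) log₂ p(x,y)
  p(0,0)=1/9: -0.1111 × log₂(0.1111) = 0.3522
  p(0,1)=5/36: -0.1389 × log₂(0.1389) = 0.3956
  p(0,2)=1/9: -0.1111 × log₂(0.1111) = 0.3522
  p(1,0)=1/36: -0.0278 × log₂(0.0278) = 0.1436
  p(1,1)=1/9: -0.1111 × log₂(0.1111) = 0.3522
  p(1,2)=5/36: -0.1389 × log₂(0.1389) = 0.3956
  p(2,0)=1/9: -0.1111 × log₂(0.1111) = 0.3522
  p(2,1)=5/36: -0.1389 × log₂(0.1389) = 0.3956
  p(2,2)=1/9: -0.1111 × log₂(0.1111) = 0.3522
H(X,Y) = 3.0913 bits


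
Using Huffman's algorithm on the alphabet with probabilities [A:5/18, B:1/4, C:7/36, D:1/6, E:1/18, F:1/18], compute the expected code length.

Huffman tree construction:
Combine smallest probabilities repeatedly
Resulting codes:
  A: 10 (length 2)
  B: 01 (length 2)
  C: 00 (length 2)
  D: 111 (length 3)
  E: 1100 (length 4)
  F: 1101 (length 4)
Average length = Σ p(s) × length(s) = 2.3889 bits


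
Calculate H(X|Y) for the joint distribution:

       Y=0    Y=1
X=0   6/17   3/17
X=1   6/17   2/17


H(X|Y) = Σ_y p(y) H(X|Y=y)
  p(Y=0) = 12/17, H(X|Y=0) = 1.0000
  p(Y=1) = 5/17, H(X|Y=1) = 0.9710
H(X|Y) = 0.7059×1.0000 + 0.2941×0.9710 = 0.9915 bits


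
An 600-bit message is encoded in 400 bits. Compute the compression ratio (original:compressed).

Compression ratio = Original / Compressed
= 600 / 400 = 1.50:1


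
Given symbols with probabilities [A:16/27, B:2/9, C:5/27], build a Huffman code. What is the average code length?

Huffman tree construction:
Combine smallest probabilities repeatedly
Resulting codes:
  A: 1 (length 1)
  B: 01 (length 2)
  C: 00 (length 2)
Average length = Σ p(s) × length(s) = 1.4074 bits


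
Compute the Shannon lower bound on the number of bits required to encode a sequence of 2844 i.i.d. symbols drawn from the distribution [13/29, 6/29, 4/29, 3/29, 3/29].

Entropy H = 2.0606 bits/symbol
Minimum bits = H × n = 2.0606 × 2844
= 5860.23 bits


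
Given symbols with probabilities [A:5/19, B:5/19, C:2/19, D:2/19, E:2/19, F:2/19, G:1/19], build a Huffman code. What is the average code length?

Huffman tree construction:
Combine smallest probabilities repeatedly
Resulting codes:
  A: 01 (length 2)
  B: 10 (length 2)
  C: 1111 (length 4)
  D: 000 (length 3)
  E: 001 (length 3)
  F: 110 (length 3)
  G: 1110 (length 4)
Average length = Σ p(s) × length(s) = 2.6316 bits


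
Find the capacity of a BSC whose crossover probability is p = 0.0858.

For BSC with error probability p:
C = 1 - H(p) where H(p) is binary entropy
H(0.0858) = -0.0858 × log₂(0.0858) - 0.9142 × log₂(0.9142)
H(p) = 0.4223
C = 1 - 0.4223 = 0.5777 bits/use


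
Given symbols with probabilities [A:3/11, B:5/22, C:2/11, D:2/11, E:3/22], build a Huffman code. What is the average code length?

Huffman tree construction:
Combine smallest probabilities repeatedly
Resulting codes:
  A: 10 (length 2)
  B: 01 (length 2)
  C: 111 (length 3)
  D: 00 (length 2)
  E: 110 (length 3)
Average length = Σ p(s) × length(s) = 2.3182 bits


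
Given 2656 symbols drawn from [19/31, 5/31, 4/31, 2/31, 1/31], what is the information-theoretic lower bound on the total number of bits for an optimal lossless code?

Entropy H = 1.6535 bits/symbol
Minimum bits = H × n = 1.6535 × 2656
= 4391.81 bits


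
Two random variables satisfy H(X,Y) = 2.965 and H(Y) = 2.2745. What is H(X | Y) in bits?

Chain rule: H(X,Y) = H(X|Y) + H(Y)
H(X|Y) = H(X,Y) - H(Y) = 2.965 - 2.2745 = 0.6905 bits


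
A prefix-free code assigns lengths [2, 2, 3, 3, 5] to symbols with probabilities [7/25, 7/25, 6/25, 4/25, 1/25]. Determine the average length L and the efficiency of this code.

Average length L = Σ p_i × l_i = 2.5200 bits
Entropy H = 2.1313 bits
Efficiency η = H/L × 100% = 84.58%


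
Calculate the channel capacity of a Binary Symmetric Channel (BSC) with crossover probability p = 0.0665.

For BSC with error probability p:
C = 1 - H(p) where H(p) is binary entropy
H(0.0665) = -0.0665 × log₂(0.0665) - 0.9335 × log₂(0.9335)
H(p) = 0.3527
C = 1 - 0.3527 = 0.6473 bits/use


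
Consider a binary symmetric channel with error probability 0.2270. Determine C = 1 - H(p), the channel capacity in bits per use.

For BSC with error probability p:
C = 1 - H(p) where H(p) is binary entropy
H(0.2270) = -0.2270 × log₂(0.2270) - 0.7730 × log₂(0.7730)
H(p) = 0.7727
C = 1 - 0.7727 = 0.2273 bits/use


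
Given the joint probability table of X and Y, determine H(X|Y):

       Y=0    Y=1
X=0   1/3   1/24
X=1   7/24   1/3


H(X|Y) = Σ_y p(y) H(X|Y=y)
  p(Y=0) = 5/8, H(X|Y=0) = 0.9968
  p(Y=1) = 3/8, H(X|Y=1) = 0.5033
H(X|Y) = 0.6250×0.9968 + 0.3750×0.5033 = 0.8117 bits


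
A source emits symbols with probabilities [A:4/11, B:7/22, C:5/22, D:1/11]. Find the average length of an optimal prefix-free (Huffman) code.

Huffman tree construction:
Combine smallest probabilities repeatedly
Resulting codes:
  A: 0 (length 1)
  B: 10 (length 2)
  C: 111 (length 3)
  D: 110 (length 3)
Average length = Σ p(s) × length(s) = 1.9545 bits


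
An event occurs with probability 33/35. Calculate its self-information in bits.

Information content I(x) = -log₂(p(x))
I = -log₂(33/35) = -log₂(0.9429)
I = 0.0849 bits


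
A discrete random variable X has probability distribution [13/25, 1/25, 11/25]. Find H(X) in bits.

H(X) = -Σ p(x) log₂ p(x)
  -13/25 × log₂(13/25) = 0.4906
  -1/25 × log₂(1/25) = 0.1858
  -11/25 × log₂(11/25) = 0.5211
H(X) = 1.1975 bits


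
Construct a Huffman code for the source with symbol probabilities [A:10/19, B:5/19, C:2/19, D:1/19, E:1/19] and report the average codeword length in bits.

Huffman tree construction:
Combine smallest probabilities repeatedly
Resulting codes:
  A: 1 (length 1)
  B: 01 (length 2)
  C: 000 (length 3)
  D: 0010 (length 4)
  E: 0011 (length 4)
Average length = Σ p(s) × length(s) = 1.7895 bits


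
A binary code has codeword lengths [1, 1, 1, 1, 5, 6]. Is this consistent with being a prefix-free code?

Kraft inequality: Σ 2^(-l_i) ≤ 1 for prefix-free code
Calculating: 2^(-1) + 2^(-1) + 2^(-1) + 2^(-1) + 2^(-5) + 2^(-6)
= 0.5 + 0.5 + 0.5 + 0.5 + 0.03125 + 0.015625
= 2.0469
Since 2.0469 > 1, prefix-free code does not exist


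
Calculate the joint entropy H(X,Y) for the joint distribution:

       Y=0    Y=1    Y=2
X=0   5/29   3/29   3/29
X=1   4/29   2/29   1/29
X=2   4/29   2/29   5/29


H(X,Y) = -Σ p(x,y) log₂ p(x,y)
  p(0,0)=5/29: -0.1724 × log₂(0.1724) = 0.4373
  p(0,1)=3/29: -0.1034 × log₂(0.1034) = 0.3386
  p(0,2)=3/29: -0.1034 × log₂(0.1034) = 0.3386
  p(1,0)=4/29: -0.1379 × log₂(0.1379) = 0.3942
  p(1,1)=2/29: -0.0690 × log₂(0.0690) = 0.2661
  p(1,2)=1/29: -0.0345 × log₂(0.0345) = 0.1675
  p(2,0)=4/29: -0.1379 × log₂(0.1379) = 0.3942
  p(2,1)=2/29: -0.0690 × log₂(0.0690) = 0.2661
  p(2,2)=5/29: -0.1724 × log₂(0.1724) = 0.4373
H(X,Y) = 3.0397 bits


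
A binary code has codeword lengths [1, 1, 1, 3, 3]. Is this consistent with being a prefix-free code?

Kraft inequality: Σ 2^(-l_i) ≤ 1 for prefix-free code
Calculating: 2^(-1) + 2^(-1) + 2^(-1) + 2^(-3) + 2^(-3)
= 0.5 + 0.5 + 0.5 + 0.125 + 0.125
= 1.7500
Since 1.7500 > 1, prefix-free code does not exist


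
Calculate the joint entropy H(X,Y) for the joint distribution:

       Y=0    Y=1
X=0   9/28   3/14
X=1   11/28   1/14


H(X,Y) = -Σ p(x,y) log₂ p(x,y)
  p(0,0)=9/28: -0.3214 × log₂(0.3214) = 0.5263
  p(0,1)=3/14: -0.2143 × log₂(0.2143) = 0.4762
  p(1,0)=11/28: -0.3929 × log₂(0.3929) = 0.5295
  p(1,1)=1/14: -0.0714 × log₂(0.0714) = 0.2720
H(X,Y) = 1.8040 bits
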